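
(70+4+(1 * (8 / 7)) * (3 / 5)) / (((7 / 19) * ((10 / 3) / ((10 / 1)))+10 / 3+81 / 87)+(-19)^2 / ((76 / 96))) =2160471 / 13317850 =0.16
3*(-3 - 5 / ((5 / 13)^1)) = -48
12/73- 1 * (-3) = 231/73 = 3.16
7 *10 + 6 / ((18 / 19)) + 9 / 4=943 / 12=78.58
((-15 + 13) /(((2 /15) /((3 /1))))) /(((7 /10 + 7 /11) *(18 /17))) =-4675 /147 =-31.80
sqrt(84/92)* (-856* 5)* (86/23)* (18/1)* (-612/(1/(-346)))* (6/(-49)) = 8417701025280* sqrt(483)/25921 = 7136993644.12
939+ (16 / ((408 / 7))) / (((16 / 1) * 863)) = 330625663 / 352104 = 939.00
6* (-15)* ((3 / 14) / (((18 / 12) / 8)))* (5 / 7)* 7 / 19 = -3600 / 133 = -27.07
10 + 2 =12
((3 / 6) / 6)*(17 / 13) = 17 / 156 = 0.11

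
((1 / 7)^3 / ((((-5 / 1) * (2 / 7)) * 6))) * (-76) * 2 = 38 / 735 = 0.05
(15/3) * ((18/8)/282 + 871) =1637495/376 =4355.04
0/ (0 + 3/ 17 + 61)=0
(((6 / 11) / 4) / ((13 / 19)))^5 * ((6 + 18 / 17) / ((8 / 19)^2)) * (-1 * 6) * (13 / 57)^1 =-0.02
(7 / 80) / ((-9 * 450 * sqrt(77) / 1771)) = -161 * sqrt(77) / 324000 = -0.00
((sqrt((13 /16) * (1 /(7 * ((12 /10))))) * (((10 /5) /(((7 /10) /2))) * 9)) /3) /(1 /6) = 30 * sqrt(2730) /49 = 31.99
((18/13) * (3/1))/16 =0.26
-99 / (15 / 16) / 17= -6.21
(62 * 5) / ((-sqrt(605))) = -62 * sqrt(5) / 11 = -12.60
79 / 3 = 26.33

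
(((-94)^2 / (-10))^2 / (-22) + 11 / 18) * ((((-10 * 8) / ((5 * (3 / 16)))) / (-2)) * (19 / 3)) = -213609237056 / 22275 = -9589640.27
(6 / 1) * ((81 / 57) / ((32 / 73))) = 5913 / 304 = 19.45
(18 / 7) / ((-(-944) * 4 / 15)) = 135 / 13216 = 0.01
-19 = -19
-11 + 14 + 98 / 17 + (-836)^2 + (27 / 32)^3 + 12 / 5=1946653820767 / 2785280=698907.77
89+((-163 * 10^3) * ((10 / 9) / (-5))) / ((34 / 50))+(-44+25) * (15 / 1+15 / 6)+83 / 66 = 89242306 / 1683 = 53025.73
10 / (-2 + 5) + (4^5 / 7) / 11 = 16.63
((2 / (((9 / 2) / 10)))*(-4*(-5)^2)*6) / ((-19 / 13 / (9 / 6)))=52000 / 19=2736.84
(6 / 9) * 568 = 1136 / 3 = 378.67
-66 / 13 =-5.08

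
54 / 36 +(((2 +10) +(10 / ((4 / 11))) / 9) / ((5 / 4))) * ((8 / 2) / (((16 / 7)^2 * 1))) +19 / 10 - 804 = -791.38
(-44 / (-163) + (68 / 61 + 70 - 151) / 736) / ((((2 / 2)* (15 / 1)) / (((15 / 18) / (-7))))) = -1181125 / 922074048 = -0.00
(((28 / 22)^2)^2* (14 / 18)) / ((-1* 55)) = -268912 / 7247295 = -0.04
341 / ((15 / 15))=341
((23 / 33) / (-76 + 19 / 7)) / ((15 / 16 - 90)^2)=-41216 / 34376450625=-0.00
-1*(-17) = 17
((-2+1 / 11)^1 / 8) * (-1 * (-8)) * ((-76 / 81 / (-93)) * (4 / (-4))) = 532 / 27621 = 0.02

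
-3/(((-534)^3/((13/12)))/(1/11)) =13/6700025376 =0.00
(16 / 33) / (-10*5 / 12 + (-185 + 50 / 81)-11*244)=-864 / 5118883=-0.00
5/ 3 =1.67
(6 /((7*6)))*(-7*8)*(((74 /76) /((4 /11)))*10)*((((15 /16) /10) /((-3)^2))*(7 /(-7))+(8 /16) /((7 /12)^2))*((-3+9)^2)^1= -41898615 /3724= -11250.97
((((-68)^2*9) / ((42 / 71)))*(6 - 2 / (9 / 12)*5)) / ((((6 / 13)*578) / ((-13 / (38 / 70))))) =2639780 / 57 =46311.93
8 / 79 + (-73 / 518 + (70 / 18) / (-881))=-14301037 / 324470538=-0.04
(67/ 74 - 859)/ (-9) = 95.34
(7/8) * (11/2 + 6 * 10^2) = 8477/16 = 529.81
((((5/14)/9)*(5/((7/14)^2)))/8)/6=25/1512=0.02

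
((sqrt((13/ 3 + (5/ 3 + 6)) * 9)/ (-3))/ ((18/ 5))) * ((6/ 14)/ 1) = -5 * sqrt(3)/ 21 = -0.41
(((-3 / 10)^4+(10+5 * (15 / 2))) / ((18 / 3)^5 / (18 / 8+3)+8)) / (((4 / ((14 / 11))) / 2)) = 23278969 / 1146640000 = 0.02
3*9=27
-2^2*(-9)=36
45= 45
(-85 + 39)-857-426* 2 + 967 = -788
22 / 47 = 0.47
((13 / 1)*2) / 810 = 13 / 405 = 0.03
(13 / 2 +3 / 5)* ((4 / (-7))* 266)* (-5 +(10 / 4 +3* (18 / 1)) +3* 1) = -294082 / 5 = -58816.40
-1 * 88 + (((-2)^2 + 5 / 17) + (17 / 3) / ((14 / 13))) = -56009 / 714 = -78.44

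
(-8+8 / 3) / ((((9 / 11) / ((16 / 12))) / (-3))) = 704 / 27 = 26.07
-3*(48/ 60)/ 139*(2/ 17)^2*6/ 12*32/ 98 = -384/ 9841895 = -0.00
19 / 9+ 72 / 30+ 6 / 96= 3293 / 720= 4.57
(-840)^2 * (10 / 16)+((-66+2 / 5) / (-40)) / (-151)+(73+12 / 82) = 68267094544 / 154775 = 441073.14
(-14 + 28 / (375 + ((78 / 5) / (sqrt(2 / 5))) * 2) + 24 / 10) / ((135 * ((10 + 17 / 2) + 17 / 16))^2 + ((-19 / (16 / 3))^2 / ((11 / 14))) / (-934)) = -8726161571072 / 5281235715791318895 - 478686208 * sqrt(10) / 1056247143158263779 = -0.00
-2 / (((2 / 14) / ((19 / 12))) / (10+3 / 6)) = -931 / 4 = -232.75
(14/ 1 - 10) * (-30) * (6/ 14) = -360/ 7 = -51.43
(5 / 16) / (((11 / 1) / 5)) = 25 / 176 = 0.14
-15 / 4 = -3.75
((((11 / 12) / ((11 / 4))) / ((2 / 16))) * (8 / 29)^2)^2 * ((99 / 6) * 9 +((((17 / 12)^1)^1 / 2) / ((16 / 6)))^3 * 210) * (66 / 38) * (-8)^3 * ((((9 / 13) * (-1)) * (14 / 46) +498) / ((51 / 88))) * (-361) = 6223001014808190976 / 3595109323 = 1730962943.18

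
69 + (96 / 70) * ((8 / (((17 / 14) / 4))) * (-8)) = -18711 / 85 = -220.13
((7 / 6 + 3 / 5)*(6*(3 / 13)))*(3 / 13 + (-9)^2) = 167904 / 845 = 198.70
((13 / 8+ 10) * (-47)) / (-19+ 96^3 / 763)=-3335073 / 6961912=-0.48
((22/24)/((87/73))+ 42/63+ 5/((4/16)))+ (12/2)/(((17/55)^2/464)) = 8798617931/301716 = 29161.92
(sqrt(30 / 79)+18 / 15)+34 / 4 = sqrt(2370) / 79+97 / 10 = 10.32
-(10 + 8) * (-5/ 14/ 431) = 45/ 3017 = 0.01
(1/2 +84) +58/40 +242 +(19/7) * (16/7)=327471/980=334.15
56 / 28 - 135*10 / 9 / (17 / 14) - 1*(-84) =-638 / 17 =-37.53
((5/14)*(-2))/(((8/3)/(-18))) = 135/28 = 4.82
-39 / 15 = -13 / 5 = -2.60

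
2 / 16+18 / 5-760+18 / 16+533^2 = 5666677 / 20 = 283333.85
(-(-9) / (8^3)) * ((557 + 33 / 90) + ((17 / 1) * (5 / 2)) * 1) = 13497 / 1280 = 10.54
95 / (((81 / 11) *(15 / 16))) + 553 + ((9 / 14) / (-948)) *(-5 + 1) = 152322367 / 268758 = 566.76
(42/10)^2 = 441/25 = 17.64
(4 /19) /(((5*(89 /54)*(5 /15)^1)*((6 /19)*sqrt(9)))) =36 /445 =0.08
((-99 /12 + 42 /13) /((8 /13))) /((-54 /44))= 319 /48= 6.65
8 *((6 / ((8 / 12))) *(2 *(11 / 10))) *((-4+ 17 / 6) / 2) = -462 / 5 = -92.40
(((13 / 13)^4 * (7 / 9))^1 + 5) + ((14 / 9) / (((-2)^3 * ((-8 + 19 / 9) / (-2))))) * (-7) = 6.24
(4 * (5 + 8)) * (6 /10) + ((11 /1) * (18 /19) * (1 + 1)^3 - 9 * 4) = 7464 /95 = 78.57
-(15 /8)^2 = -225 /64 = -3.52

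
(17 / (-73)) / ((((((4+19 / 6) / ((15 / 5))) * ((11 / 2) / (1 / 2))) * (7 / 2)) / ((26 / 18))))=-884 / 241703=-0.00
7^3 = 343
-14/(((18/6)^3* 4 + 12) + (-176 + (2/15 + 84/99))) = 385/1513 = 0.25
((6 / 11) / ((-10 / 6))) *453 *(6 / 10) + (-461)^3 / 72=-26944111039 / 19800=-1360813.69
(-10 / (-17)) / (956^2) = 5 / 7768456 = 0.00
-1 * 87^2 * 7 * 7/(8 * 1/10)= -1854405/4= -463601.25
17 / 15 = 1.13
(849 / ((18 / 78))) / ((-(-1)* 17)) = 216.41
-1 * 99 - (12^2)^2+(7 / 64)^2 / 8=-682721231 / 32768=-20835.00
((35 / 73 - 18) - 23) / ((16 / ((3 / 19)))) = -4437 / 11096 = -0.40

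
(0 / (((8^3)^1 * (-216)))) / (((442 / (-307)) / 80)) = 0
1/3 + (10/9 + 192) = 193.44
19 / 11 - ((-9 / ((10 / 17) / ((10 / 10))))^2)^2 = -6027604091 / 110000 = -54796.40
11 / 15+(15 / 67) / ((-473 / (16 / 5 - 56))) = 0.76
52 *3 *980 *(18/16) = 171990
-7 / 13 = -0.54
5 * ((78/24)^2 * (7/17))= 5915/272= 21.75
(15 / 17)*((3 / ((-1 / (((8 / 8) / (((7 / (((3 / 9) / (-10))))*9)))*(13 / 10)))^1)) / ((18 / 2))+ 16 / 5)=181453 / 64260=2.82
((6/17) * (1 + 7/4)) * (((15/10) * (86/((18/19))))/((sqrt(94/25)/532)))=5976355 * sqrt(94)/1598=36259.64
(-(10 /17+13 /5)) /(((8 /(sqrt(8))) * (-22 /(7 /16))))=1897 * sqrt(2) /119680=0.02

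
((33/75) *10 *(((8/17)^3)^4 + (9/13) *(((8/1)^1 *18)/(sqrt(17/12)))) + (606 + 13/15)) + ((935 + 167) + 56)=57024 *sqrt(51)/1105 + 15423763021668927529/8739333558446415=2133.40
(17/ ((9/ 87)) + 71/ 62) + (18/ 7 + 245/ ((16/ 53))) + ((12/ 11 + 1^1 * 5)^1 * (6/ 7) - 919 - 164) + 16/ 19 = -211870405/ 2176944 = -97.32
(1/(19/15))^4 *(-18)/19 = -0.37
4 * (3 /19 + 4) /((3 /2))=632 /57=11.09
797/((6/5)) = 3985/6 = 664.17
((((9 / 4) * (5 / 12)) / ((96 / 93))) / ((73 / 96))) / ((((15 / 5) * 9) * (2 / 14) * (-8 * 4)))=-1085 / 112128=-0.01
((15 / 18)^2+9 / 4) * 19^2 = 19133 / 18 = 1062.94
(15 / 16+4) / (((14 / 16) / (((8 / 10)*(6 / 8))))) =237 / 70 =3.39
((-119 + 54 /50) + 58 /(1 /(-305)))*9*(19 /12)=-12688143 /50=-253762.86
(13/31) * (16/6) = 104/93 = 1.12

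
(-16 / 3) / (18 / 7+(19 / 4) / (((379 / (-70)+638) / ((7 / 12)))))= -39675776 / 19161977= -2.07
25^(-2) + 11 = 6876/ 625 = 11.00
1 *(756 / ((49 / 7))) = 108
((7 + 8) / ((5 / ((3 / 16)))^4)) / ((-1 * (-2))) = 243 / 16384000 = 0.00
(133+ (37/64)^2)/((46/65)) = 35498905/188416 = 188.41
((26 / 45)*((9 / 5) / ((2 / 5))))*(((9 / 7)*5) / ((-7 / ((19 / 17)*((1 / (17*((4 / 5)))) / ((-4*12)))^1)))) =3705 / 906304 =0.00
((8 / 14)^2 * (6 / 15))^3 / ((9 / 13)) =425984 / 132355125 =0.00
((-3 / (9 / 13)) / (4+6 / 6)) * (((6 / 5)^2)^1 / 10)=-78 / 625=-0.12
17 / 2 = 8.50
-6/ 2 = -3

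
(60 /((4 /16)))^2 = 57600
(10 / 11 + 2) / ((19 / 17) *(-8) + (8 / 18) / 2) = -2448 / 7337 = -0.33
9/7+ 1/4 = 1.54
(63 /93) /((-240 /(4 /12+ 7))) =-77 /3720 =-0.02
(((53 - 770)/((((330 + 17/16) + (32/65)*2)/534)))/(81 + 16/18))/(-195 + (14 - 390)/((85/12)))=11282138400/198770336413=0.06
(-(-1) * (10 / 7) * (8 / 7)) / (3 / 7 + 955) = 5 / 2926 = 0.00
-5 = -5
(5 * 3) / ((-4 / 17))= -63.75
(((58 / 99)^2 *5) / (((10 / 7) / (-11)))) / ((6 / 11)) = -5887 / 243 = -24.23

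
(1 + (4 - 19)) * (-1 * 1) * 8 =112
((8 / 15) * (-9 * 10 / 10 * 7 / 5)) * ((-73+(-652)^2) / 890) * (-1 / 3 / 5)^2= -3966956 / 278125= -14.26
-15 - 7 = -22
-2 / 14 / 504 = -1 / 3528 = -0.00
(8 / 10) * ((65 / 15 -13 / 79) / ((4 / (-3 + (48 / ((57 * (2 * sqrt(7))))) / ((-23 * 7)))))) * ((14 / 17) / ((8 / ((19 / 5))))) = -32851 / 33575 -1976 * sqrt(7) / 16216725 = -0.98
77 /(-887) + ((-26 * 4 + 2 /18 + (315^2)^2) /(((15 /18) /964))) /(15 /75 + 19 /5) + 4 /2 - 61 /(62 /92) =234880556696844707 /82491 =2847347670616.73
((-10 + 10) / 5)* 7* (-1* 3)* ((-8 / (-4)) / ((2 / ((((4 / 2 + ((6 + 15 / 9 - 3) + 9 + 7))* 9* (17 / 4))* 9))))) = 0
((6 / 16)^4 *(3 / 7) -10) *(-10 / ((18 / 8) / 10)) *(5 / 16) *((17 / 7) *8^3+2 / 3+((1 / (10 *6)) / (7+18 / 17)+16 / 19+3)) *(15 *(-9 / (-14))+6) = 713295670308796525 / 263305986048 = 2708999.07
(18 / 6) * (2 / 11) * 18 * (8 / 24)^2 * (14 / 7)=24 / 11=2.18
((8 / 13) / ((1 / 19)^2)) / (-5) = -44.43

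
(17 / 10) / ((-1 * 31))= -0.05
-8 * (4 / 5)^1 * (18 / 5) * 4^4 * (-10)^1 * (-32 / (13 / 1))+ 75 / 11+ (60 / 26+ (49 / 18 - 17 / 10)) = -934215913 / 6435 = -145177.30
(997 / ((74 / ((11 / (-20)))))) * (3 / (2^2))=-32901 / 5920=-5.56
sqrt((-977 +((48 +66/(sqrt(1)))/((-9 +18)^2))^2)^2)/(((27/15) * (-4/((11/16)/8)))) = -39093395/3359232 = -11.64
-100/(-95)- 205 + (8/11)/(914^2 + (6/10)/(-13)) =-2314568904745/11348854033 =-203.95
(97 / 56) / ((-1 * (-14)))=97 / 784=0.12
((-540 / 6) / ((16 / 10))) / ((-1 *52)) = 225 / 208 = 1.08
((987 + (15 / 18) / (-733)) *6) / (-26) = -4340821 / 19058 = -227.77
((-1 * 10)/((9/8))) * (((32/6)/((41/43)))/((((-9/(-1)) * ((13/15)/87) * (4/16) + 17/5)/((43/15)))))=-54907904/1318437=-41.65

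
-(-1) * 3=3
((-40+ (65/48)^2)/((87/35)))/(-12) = 3077725/2405376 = 1.28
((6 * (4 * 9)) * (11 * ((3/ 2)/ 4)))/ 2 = 891/ 2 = 445.50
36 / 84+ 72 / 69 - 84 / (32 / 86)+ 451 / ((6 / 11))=1164137 / 1932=602.56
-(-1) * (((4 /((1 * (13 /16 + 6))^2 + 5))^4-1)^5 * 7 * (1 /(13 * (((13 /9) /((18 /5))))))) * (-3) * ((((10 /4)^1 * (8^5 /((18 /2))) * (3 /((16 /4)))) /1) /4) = 348438547227114365150483859302636697060132798713795739623958468699293806128383046400000 /50720026084817681789542350893995222397478889612448257276256854455155669698430813049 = 6869.84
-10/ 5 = -2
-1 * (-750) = 750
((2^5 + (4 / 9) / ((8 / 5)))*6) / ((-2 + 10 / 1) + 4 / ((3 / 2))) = 581 / 32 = 18.16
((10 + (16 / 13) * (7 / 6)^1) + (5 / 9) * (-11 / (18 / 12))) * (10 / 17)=1520 / 351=4.33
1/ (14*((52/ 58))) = 29/ 364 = 0.08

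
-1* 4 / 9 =-0.44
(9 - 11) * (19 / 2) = -19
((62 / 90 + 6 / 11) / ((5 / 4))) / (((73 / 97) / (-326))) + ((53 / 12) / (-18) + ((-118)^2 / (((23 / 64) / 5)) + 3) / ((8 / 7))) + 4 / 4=8431652931257 / 49866300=169085.19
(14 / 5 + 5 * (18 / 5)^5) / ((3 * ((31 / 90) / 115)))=261001884 / 775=336776.62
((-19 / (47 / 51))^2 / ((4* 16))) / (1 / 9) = 59.77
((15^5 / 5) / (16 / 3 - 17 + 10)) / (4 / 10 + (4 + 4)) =-151875 / 14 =-10848.21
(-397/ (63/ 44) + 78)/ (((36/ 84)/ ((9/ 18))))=-6277/ 27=-232.48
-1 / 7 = -0.14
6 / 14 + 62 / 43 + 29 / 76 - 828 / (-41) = 21053525 / 937916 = 22.45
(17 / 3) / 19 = 17 / 57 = 0.30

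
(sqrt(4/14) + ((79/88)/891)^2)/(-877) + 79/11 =38721729949151/5391633284928 - sqrt(14)/6139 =7.18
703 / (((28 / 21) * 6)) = 703 / 8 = 87.88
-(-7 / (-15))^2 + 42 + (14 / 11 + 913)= 2366236 / 2475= 956.05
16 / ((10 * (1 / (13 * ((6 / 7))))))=624 / 35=17.83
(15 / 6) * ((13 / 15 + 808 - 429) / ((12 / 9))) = 712.25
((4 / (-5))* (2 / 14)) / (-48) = 1 / 420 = 0.00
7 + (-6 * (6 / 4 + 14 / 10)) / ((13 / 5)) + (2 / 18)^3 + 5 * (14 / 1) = 666319 / 9477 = 70.31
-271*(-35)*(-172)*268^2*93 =-10897285237440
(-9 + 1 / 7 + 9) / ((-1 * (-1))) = 1 / 7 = 0.14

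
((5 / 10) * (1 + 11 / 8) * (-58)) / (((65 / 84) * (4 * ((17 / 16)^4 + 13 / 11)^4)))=-18601675971341628926328832 / 30427973544783667641462765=-0.61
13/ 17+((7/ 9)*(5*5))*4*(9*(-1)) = -11887/ 17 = -699.24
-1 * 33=-33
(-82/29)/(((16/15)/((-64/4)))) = 1230/29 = 42.41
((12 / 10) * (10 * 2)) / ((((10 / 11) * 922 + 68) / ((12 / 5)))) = 198 / 3115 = 0.06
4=4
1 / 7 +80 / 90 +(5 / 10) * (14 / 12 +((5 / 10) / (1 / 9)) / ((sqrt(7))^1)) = 9 * sqrt(7) / 28 +407 / 252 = 2.47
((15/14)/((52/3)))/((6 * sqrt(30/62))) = sqrt(465)/1456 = 0.01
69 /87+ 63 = 1850 /29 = 63.79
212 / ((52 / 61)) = 3233 / 13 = 248.69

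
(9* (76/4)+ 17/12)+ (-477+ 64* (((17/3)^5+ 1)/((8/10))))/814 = 295192901/395604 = 746.18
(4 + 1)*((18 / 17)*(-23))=-2070 / 17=-121.76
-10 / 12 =-5 / 6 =-0.83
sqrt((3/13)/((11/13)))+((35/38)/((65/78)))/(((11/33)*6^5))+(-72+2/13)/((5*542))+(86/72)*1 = sqrt(33)/11+337851953/289167840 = 1.69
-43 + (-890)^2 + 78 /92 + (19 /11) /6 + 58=601216147 /759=792116.14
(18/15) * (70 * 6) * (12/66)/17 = 1008/187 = 5.39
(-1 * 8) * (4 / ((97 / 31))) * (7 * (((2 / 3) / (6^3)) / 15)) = -1736 / 117855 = -0.01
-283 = -283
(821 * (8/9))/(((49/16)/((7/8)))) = 13136/63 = 208.51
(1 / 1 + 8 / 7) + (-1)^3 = 8 / 7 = 1.14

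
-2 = -2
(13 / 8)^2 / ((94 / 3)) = 507 / 6016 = 0.08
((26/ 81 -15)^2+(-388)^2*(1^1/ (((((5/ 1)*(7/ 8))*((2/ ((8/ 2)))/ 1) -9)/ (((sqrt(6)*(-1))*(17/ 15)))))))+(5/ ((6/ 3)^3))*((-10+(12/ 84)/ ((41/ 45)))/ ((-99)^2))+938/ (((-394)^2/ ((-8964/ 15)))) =74934612769316159/ 353695674328920+40947968*sqrt(6)/ 1635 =61558.42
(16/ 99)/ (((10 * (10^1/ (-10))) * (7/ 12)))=-32/ 1155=-0.03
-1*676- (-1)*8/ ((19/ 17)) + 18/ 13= -164862/ 247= -667.46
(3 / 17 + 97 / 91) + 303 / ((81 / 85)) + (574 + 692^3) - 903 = 13841155518760 / 41769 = 331373878.21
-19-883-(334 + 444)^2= -606186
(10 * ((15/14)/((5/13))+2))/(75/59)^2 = 233227/7875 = 29.62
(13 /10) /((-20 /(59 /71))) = -767 /14200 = -0.05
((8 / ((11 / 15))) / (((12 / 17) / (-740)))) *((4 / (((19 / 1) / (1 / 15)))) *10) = -1006400 / 627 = -1605.10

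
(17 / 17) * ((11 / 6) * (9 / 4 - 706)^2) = 87166475 / 96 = 907984.11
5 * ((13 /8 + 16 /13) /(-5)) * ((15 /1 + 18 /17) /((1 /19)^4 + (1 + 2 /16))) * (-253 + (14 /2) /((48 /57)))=289287207405 /29002544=9974.55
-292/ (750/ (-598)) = 87308/ 375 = 232.82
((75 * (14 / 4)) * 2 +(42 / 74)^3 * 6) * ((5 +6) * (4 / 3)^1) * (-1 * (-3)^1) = 1172529204 / 50653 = 23148.27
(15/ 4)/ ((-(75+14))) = -15/ 356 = -0.04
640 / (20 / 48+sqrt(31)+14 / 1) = 32.02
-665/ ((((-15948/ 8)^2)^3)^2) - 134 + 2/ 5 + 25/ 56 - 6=-139.15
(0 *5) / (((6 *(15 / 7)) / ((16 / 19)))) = 0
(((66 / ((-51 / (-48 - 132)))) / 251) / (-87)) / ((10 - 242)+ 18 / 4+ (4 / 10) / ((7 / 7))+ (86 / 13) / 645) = 102960 / 2191859759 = 0.00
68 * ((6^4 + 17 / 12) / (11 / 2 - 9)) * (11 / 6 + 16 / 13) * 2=-126513694 / 819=-154473.37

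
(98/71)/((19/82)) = 8036/1349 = 5.96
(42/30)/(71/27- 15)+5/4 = 3797/3340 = 1.14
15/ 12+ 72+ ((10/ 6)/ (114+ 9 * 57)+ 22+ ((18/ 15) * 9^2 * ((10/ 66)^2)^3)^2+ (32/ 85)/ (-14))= 121629739582322859521/ 1277277580757912580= 95.23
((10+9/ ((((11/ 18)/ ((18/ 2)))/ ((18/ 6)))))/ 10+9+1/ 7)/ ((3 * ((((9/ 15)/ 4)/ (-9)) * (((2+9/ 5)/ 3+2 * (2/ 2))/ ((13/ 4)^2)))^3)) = -35213095116590625/ 289887136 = -121471741.05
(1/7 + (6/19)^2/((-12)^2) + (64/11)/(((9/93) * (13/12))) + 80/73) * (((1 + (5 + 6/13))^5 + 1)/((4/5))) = 125195120604434159805/156711505814864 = 798889.14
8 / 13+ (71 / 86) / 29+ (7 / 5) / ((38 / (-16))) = 167493 / 3080090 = 0.05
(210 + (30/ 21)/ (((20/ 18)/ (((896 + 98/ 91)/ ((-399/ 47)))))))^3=407489.55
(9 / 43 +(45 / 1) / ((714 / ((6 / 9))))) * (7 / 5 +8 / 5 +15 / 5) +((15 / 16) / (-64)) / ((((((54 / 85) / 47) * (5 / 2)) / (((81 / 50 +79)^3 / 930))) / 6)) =-267518291097953053 / 182738304000000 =-1463.94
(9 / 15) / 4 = 3 / 20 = 0.15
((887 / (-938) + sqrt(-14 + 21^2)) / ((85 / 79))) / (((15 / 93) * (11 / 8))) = -8689052 / 2192575 + 19592 * sqrt(427) / 4675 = 82.64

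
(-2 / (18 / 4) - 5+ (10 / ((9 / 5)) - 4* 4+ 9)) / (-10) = 31 / 45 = 0.69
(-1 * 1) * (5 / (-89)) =5 / 89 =0.06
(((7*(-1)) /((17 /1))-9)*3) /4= -120 /17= -7.06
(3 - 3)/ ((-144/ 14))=0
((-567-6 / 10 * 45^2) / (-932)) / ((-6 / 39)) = -11583 / 932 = -12.43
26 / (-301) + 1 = 275 / 301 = 0.91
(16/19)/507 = 16/9633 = 0.00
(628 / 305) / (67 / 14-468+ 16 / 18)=-79128 / 17767165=-0.00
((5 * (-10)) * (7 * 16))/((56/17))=-1700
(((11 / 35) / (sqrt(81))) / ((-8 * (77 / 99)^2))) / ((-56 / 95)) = 1881 / 153664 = 0.01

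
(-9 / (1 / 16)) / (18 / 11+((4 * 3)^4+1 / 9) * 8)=-7128 / 8211581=-0.00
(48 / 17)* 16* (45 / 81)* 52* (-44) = -2928640 / 51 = -57424.31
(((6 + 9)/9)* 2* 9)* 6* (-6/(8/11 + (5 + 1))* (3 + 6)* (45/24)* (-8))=21672.97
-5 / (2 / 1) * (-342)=855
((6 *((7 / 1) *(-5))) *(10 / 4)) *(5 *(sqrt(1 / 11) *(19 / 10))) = -9975 *sqrt(11) / 22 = -1503.79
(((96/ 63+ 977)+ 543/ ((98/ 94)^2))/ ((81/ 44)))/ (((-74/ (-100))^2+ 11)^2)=2927861200000000/ 486252575551323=6.02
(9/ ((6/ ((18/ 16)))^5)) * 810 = 885735/ 524288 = 1.69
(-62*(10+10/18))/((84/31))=-91295/378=-241.52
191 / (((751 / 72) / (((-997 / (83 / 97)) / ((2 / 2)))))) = -21336.08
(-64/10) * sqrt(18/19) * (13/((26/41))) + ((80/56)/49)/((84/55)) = 275/14406- 1968 * sqrt(38)/95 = -127.68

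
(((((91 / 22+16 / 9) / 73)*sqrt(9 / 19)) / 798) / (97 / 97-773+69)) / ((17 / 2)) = -1171*sqrt(19) / 436513358358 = -0.00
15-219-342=-546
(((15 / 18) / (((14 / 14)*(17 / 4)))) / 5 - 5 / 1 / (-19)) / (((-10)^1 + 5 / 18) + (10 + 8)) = 1758 / 48127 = 0.04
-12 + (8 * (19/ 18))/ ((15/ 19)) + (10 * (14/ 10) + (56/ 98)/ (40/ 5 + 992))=599927/ 47250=12.70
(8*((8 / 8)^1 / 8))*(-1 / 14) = -1 / 14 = -0.07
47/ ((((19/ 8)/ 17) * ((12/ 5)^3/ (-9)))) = -99875/ 456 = -219.02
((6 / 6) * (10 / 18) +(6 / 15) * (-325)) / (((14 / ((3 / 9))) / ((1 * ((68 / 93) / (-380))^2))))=-67337 / 5901126210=-0.00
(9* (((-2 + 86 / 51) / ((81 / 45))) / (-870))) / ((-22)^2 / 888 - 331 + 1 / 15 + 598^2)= 2960 / 586532515611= 0.00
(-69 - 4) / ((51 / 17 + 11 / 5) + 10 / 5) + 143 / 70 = -10201 / 1260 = -8.10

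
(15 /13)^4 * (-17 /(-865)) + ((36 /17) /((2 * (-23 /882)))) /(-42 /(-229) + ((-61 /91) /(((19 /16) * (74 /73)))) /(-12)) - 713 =-4339890257737140239 /4878212875706014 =-889.65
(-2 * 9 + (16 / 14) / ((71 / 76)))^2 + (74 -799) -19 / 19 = -109806290 / 247009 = -444.54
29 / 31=0.94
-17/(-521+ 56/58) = 493/15081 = 0.03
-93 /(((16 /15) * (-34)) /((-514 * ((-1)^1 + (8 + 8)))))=-5377725 /272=-19771.05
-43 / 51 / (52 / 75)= -1075 / 884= -1.22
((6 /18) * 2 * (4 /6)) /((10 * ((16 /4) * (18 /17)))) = 17 /1620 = 0.01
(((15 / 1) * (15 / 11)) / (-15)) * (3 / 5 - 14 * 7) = 1461 / 11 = 132.82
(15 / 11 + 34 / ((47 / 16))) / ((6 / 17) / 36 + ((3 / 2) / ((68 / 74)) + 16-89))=-1364556 / 7525969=-0.18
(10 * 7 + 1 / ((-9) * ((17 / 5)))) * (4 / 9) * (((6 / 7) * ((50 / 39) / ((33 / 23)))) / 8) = 12310750 / 4135131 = 2.98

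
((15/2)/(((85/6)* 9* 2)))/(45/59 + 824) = 59/1654474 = 0.00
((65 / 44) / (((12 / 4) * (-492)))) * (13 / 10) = -169 / 129888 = -0.00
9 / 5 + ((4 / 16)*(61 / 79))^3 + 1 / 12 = 894819227 / 473317440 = 1.89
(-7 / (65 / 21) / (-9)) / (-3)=-49 / 585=-0.08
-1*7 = -7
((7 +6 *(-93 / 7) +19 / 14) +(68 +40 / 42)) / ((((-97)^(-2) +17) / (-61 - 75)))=32310506 / 1679517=19.24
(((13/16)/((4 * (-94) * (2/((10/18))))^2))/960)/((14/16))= 65/123126054912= 0.00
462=462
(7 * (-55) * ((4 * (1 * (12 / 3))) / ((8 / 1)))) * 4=-3080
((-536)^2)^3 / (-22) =-11856561067655168 / 11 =-1077869187968651.64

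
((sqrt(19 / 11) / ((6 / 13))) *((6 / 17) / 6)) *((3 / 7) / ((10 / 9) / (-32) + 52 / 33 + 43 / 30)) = 4680 *sqrt(209) / 2803283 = 0.02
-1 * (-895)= 895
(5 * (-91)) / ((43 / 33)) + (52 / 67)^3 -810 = -14985485591 / 12932809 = -1158.72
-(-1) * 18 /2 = 9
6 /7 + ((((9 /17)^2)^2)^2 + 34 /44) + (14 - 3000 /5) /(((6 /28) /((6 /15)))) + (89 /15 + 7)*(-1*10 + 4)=-18850650337309933 /16113999688710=-1169.83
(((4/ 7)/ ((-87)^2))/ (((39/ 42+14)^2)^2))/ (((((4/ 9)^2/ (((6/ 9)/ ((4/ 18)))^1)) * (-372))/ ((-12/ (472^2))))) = 9261/ 2770555408200430576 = 0.00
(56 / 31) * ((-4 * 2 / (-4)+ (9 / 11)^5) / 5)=21344456 / 24962905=0.86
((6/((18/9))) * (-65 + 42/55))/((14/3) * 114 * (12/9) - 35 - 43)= -31797/104170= -0.31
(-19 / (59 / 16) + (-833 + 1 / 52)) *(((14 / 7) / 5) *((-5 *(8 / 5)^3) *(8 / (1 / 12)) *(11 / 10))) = 347570049024 / 479375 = 725048.34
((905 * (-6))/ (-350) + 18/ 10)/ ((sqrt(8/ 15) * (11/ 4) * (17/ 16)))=9696 * sqrt(30)/ 6545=8.11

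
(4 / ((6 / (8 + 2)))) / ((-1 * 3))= -20 / 9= -2.22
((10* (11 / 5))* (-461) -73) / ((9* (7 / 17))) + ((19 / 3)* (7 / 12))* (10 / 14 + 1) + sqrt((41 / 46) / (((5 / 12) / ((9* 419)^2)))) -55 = -58907 / 21 + 3771* sqrt(28290) / 115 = 2710.28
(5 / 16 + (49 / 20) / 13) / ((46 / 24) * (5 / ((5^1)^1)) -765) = -1563 / 2380820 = -0.00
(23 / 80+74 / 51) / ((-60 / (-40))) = 7093 / 6120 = 1.16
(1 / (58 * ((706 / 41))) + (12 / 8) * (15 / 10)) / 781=0.00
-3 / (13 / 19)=-57 / 13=-4.38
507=507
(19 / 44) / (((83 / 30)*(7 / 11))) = 0.25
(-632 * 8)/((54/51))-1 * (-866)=-3909.11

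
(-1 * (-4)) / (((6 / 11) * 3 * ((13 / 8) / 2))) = 3.01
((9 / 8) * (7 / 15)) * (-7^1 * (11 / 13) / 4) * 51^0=-1617 / 2080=-0.78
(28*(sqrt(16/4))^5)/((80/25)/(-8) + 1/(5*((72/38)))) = -161280/53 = -3043.02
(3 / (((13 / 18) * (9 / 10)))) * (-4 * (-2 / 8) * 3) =180 / 13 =13.85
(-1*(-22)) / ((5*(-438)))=-11 / 1095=-0.01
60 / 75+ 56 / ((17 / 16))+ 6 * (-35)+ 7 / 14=-26519 / 170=-155.99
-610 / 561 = -1.09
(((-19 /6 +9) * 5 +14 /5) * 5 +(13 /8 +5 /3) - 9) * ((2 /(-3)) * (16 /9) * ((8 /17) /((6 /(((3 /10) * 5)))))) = -1096 /51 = -21.49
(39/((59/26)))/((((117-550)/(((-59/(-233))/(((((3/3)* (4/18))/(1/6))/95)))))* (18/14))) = -112385/201778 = -0.56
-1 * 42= -42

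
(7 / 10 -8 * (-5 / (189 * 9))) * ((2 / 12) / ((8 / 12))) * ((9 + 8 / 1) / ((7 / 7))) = 209219 / 68040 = 3.07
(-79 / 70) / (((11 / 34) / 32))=-42976 / 385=-111.63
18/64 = 9/32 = 0.28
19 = 19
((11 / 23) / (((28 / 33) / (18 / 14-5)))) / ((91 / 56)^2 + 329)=-50336 / 7973525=-0.01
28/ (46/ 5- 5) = 20/ 3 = 6.67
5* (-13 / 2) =-32.50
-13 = -13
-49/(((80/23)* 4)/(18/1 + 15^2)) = -273861/320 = -855.82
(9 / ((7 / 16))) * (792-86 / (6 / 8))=97536 / 7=13933.71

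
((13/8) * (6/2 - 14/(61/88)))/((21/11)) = -150007/10248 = -14.64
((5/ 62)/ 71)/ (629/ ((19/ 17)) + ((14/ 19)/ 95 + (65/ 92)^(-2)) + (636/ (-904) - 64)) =861752125/ 379416880832059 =0.00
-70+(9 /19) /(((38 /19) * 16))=-42551 /608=-69.99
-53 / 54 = -0.98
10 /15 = 2 /3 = 0.67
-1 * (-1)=1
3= 3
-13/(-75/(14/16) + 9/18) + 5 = 6147/1193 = 5.15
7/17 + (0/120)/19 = 0.41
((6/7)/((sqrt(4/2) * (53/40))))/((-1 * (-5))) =24 * sqrt(2)/371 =0.09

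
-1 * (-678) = 678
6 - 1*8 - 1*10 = -12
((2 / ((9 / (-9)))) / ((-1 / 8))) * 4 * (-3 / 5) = -192 / 5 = -38.40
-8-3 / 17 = -139 / 17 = -8.18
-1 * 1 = -1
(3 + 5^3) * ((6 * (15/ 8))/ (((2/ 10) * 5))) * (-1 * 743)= -1069920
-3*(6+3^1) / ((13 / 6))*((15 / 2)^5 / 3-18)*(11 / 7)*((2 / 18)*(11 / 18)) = -10493.97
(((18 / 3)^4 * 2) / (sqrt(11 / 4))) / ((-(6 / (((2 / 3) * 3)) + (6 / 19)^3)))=-11852352 * sqrt(11) / 76241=-515.60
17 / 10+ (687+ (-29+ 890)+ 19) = 1568.70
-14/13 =-1.08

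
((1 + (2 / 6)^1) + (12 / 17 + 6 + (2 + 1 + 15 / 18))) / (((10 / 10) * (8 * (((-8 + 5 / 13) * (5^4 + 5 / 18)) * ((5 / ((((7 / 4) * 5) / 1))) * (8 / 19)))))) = -2093819 / 1616398080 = -0.00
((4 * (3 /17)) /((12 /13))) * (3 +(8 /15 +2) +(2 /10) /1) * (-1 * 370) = -82732 /51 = -1622.20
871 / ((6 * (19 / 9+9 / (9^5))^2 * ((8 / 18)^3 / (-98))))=-446437414350837 / 12280185856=-36354.29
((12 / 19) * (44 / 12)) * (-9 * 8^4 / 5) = -1622016 / 95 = -17073.85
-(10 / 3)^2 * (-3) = 100 / 3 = 33.33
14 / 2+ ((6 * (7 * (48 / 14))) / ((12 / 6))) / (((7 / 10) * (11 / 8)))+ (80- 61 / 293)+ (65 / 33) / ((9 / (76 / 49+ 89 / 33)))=22869612335 / 140712957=162.53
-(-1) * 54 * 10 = 540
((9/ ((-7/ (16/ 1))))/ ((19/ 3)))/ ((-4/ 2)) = 216/ 133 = 1.62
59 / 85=0.69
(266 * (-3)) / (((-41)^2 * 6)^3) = -133 / 171003752676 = -0.00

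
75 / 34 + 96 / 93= 3413 / 1054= 3.24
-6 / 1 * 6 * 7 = -252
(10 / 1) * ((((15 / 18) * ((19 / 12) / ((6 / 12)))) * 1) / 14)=475 / 252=1.88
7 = 7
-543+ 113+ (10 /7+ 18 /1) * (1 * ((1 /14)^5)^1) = -202356263 /470596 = -430.00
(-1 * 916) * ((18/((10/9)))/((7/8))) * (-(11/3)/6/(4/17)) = 1541628/35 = 44046.51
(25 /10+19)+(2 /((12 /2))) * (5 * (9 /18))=67 /3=22.33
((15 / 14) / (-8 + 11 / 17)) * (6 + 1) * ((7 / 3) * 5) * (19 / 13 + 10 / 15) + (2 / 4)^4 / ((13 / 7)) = -78911 / 3120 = -25.29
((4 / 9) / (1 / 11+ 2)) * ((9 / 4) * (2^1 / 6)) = 11 / 69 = 0.16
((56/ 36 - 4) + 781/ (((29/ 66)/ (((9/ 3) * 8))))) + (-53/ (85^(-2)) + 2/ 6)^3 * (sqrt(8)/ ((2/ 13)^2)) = 11133298/ 261 - 128103354431016735628 * sqrt(2)/ 27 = -6709833378586305056.54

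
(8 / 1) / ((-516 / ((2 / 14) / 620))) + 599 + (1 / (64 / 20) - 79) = 1165208617 / 2239440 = 520.31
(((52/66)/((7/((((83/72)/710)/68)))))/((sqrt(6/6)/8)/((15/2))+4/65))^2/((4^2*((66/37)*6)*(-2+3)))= 7279998973/1055688576212766633984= 0.00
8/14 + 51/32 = 485/224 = 2.17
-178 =-178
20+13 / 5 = 113 / 5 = 22.60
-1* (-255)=255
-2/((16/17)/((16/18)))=-17/9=-1.89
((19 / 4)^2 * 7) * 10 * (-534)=-3373545 / 4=-843386.25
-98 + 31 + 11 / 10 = -659 / 10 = -65.90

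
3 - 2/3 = 7/3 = 2.33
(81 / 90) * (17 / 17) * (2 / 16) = 9 / 80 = 0.11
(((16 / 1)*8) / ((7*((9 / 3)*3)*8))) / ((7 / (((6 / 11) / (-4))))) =-8 / 1617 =-0.00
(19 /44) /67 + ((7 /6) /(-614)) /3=23669 /4072662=0.01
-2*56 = -112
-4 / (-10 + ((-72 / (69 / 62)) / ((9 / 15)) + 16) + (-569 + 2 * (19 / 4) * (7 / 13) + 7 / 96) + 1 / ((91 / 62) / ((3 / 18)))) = 267904 / 44574151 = 0.01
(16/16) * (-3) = -3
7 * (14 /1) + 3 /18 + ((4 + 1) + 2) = 105.17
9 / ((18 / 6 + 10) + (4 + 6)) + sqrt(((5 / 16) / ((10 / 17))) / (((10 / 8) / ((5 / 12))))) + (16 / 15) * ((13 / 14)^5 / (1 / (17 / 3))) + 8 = sqrt(102) / 24 + 437113153 / 34790490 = 12.98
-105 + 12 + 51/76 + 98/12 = -19189/228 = -84.16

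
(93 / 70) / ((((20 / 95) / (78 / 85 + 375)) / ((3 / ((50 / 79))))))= 13381245387 / 1190000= 11244.74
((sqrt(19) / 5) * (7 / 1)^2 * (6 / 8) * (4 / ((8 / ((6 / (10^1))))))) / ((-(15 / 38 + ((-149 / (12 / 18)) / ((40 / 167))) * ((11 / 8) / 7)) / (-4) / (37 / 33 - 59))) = 159327616 * sqrt(19) / 57082817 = 12.17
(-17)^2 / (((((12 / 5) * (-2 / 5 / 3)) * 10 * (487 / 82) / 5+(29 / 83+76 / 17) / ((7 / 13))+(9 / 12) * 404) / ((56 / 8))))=20480700275 / 3119691808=6.56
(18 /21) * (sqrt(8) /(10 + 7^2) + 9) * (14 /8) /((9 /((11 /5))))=11 * sqrt(2) /885 + 33 /10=3.32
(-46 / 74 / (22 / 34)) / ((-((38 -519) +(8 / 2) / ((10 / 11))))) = -1955 / 969881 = -0.00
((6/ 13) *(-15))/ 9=-10/ 13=-0.77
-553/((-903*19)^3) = 79/721482852699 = 0.00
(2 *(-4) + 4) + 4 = 0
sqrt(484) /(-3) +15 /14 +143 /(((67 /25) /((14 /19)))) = 1767301 /53466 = 33.05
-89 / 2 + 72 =55 / 2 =27.50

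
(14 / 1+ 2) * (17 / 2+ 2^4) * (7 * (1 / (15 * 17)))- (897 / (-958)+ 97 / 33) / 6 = 168115007 / 16123140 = 10.43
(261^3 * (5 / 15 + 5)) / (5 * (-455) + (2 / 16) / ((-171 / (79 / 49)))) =-6356271325824 / 152497879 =-41681.05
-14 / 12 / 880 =-7 / 5280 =-0.00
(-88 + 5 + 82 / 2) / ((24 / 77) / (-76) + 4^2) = -30723 / 11701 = -2.63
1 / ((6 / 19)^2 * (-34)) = -361 / 1224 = -0.29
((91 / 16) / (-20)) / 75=-91 / 24000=-0.00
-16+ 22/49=-762/49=-15.55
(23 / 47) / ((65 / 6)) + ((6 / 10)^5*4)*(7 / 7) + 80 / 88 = 26575312 / 21003125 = 1.27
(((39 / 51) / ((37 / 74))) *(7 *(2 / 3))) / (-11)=-364 / 561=-0.65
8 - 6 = 2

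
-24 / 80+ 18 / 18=0.70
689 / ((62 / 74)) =25493 / 31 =822.35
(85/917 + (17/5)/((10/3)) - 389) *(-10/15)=5928211/22925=258.59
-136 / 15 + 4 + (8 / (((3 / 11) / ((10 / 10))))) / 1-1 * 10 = 214 / 15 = 14.27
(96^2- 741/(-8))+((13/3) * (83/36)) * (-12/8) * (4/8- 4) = 1347995/144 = 9361.08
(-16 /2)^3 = -512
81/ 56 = 1.45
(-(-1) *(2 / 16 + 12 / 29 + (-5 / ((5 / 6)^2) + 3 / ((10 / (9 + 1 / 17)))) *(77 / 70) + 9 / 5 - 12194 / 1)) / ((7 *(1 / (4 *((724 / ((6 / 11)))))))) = -798114882147 / 86275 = -9250824.48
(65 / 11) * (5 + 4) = 585 / 11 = 53.18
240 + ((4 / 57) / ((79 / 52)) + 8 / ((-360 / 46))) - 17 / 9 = 16017289 / 67545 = 237.14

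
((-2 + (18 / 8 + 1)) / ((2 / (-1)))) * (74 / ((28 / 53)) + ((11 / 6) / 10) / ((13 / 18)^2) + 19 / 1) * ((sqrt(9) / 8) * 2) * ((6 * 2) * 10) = -84868785 / 9464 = -8967.54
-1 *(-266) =266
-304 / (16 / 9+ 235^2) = -2736 / 497041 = -0.01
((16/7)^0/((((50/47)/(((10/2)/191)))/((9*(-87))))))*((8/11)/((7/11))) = -147204/6685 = -22.02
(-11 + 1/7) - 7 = -125/7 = -17.86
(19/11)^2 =361/121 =2.98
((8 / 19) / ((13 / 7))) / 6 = 28 / 741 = 0.04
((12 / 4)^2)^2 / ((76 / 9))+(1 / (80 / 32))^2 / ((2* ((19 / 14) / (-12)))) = 16881 / 1900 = 8.88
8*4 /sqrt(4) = 16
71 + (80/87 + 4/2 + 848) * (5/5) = 80207/87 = 921.92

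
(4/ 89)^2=16/ 7921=0.00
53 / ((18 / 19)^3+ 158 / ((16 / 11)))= 2908216 / 6007127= 0.48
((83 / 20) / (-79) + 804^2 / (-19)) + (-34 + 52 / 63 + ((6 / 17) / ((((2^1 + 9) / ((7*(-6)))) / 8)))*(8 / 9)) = -12047514928837 / 353665620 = -34064.70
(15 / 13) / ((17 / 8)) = 120 / 221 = 0.54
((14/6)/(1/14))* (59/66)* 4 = 11564/99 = 116.81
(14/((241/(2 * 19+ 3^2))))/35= 94/1205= 0.08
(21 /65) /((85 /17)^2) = 21 /1625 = 0.01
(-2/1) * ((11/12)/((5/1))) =-11/30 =-0.37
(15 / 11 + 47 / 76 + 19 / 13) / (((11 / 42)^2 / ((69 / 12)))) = 379601775 / 1315028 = 288.66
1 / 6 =0.17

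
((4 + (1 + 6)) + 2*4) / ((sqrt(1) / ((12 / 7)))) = 228 / 7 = 32.57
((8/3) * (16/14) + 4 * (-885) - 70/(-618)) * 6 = -15300366/721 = -21221.03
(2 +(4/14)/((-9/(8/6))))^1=370/189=1.96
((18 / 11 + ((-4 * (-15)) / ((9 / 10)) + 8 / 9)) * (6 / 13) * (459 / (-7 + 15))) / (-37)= -49.52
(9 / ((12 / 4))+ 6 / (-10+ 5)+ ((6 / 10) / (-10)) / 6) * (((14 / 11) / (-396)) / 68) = -1253 / 14810400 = -0.00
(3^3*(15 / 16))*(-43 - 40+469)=78165 / 8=9770.62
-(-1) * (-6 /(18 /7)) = -7 /3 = -2.33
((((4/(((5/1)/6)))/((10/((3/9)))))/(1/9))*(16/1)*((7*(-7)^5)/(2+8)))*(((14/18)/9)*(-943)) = 24851233568/1125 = 22089985.39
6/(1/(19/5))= 22.80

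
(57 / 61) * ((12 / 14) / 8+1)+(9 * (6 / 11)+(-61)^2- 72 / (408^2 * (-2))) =80945225149 / 21718928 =3726.94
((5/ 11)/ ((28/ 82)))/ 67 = 205/ 10318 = 0.02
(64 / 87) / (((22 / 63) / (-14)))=-9408 / 319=-29.49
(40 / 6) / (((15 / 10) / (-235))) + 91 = -8581 / 9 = -953.44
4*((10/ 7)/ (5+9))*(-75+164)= 1780/ 49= 36.33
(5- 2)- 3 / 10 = 27 / 10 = 2.70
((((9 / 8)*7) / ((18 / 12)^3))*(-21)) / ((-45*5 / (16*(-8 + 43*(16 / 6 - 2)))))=48608 / 675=72.01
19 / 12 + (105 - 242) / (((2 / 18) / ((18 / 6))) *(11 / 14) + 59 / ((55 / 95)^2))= 77801435 / 96628236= 0.81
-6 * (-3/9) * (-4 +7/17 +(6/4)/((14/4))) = -752/119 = -6.32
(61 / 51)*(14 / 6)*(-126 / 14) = -427 / 17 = -25.12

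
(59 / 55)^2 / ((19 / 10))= 6962 / 11495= 0.61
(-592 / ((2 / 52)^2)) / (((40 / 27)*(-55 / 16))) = 21610368 / 275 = 78583.16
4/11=0.36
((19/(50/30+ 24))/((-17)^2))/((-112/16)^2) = 57/1090397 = 0.00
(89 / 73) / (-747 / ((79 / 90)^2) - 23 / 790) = -5554490 / 4417143641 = -0.00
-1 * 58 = -58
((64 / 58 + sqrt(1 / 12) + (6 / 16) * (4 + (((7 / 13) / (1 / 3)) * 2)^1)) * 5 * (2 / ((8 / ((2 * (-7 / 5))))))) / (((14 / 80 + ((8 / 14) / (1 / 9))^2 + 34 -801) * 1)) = 3430 * sqrt(3) / 4353411 + 9866395 / 547078649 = 0.02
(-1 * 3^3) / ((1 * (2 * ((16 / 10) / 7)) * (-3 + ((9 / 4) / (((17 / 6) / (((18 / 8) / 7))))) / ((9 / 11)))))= 37485 / 1706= 21.97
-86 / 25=-3.44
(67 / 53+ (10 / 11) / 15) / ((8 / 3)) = 2317 / 4664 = 0.50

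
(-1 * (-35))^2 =1225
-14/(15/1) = -14/15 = -0.93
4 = 4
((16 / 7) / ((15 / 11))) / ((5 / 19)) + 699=370319 / 525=705.37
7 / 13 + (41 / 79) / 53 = 29842 / 54431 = 0.55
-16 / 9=-1.78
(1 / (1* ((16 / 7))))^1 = 7 / 16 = 0.44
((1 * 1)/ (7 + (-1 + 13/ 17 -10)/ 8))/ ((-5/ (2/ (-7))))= 136/ 13615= 0.01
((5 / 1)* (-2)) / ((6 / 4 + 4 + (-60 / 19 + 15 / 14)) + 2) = -133 / 72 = -1.85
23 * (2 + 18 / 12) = 161 / 2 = 80.50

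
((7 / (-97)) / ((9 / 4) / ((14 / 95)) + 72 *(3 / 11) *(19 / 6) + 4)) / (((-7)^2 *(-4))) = 22 / 4866781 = 0.00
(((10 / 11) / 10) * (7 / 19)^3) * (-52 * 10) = -178360 / 75449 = -2.36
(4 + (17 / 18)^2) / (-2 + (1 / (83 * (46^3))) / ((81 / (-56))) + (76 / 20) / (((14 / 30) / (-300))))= -11204407795 / 5599614614092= -0.00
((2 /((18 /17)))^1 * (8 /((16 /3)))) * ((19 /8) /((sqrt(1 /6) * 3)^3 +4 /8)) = -323 /300 +323 * sqrt(6) /200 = 2.88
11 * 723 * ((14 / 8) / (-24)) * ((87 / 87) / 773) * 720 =-835065 / 1546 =-540.15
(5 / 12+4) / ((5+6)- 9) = 53 / 24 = 2.21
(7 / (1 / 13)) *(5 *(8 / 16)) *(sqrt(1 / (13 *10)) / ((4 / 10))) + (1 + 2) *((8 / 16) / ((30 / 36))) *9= 81 / 5 + 35 *sqrt(130) / 8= 66.08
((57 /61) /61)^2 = 3249 /13845841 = 0.00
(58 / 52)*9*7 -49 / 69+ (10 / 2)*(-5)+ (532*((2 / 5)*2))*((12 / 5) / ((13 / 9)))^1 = 2593399 / 3450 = 751.71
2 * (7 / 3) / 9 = 14 / 27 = 0.52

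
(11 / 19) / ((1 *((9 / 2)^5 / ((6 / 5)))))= 704 / 1869885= 0.00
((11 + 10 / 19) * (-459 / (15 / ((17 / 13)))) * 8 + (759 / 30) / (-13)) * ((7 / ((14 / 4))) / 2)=-9118711 / 2470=-3691.79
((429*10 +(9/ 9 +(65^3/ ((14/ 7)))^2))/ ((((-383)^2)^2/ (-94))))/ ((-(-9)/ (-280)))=496256413251620/ 193658964489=2562.53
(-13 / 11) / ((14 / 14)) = -13 / 11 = -1.18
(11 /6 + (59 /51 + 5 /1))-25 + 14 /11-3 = -21023 /1122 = -18.74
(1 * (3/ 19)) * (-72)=-216/ 19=-11.37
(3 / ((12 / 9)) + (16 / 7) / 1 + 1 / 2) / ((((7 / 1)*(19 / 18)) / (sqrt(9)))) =3807 / 1862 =2.04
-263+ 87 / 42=-3653 / 14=-260.93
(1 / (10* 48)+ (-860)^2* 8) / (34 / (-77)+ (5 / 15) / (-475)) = -20775068167315 / 1552864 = -13378549.68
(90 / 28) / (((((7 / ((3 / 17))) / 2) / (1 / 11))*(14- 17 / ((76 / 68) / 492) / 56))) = -5130 / 41656307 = -0.00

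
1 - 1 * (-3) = 4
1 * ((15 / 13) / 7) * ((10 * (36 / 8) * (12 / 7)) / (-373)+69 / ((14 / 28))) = 5396670 / 237601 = 22.71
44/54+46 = 1264/27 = 46.81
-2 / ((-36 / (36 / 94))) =1 / 47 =0.02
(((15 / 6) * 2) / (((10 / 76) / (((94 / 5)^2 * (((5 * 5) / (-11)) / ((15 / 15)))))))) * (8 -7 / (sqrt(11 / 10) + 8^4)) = -450563880002496 / 1845493639 -2350376 * sqrt(110) / 1845493639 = -244142.76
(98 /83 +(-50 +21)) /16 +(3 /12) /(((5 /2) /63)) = 30287 /6640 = 4.56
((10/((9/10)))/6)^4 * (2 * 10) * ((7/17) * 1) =875000000/9034497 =96.85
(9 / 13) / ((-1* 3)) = -3 / 13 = -0.23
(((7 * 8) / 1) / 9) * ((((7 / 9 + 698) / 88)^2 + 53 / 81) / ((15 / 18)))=475.69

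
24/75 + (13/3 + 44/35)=5.91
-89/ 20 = -4.45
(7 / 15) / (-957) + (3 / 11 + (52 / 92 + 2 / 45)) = 291173 / 330165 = 0.88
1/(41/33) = 33/41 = 0.80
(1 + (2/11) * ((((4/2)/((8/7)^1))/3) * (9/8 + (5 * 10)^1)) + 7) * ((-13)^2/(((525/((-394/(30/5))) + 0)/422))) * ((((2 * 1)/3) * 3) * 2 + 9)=-647203967813/415800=-1556527.10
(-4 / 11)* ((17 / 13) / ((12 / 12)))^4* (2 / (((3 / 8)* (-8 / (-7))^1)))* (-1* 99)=14031528 / 28561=491.28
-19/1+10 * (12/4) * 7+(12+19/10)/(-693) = 1323491/6930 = 190.98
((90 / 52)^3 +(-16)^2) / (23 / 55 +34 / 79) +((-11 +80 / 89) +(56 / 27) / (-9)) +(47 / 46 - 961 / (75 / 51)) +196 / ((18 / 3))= -322.33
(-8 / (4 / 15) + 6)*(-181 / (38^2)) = 1086 / 361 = 3.01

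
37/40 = 0.92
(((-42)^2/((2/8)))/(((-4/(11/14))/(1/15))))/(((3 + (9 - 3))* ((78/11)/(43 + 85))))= -108416/585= -185.33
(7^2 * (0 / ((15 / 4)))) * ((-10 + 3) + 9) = 0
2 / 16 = 1 / 8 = 0.12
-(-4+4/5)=3.20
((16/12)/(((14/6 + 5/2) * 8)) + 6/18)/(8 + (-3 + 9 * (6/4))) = 64/3219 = 0.02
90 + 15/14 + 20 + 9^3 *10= 103615/14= 7401.07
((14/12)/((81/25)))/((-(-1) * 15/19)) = 665/1458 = 0.46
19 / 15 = 1.27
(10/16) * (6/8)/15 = 1/32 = 0.03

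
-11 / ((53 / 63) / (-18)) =12474 / 53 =235.36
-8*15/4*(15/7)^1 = -450/7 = -64.29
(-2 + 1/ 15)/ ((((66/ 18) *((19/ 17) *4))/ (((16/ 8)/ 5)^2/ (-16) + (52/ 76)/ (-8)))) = 16269/ 1444000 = 0.01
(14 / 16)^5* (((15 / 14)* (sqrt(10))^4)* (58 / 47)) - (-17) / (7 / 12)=96.96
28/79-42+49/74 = -239589/5846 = -40.98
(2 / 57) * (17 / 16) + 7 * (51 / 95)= 3.80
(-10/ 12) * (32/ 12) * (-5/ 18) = 50/ 81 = 0.62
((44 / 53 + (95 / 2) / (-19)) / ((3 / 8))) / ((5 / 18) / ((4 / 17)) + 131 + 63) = -16992 / 744809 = -0.02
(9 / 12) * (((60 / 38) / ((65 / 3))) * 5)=0.27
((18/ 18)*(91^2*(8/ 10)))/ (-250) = -26.50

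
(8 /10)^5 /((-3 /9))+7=18803 /3125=6.02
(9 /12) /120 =1 /160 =0.01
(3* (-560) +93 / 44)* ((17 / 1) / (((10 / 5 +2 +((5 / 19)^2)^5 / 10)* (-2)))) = 7694849886449465259 / 2158135408683452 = 3565.51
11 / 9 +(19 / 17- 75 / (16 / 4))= -10043 / 612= -16.41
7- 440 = -433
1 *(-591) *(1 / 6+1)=-1379 / 2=-689.50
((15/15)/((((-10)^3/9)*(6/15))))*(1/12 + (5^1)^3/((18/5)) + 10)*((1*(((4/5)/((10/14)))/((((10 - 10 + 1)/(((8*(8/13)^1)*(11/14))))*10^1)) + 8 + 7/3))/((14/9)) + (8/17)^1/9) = -39153208729/5569200000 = -7.03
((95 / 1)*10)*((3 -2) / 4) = 475 / 2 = 237.50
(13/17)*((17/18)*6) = 13/3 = 4.33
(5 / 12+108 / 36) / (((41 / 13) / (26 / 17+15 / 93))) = 3861 / 2108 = 1.83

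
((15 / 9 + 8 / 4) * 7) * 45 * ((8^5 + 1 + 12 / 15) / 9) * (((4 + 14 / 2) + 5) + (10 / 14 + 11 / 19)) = 4145379700 / 57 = 72725959.65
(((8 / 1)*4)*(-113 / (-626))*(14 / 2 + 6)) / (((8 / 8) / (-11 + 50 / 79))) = -19249776 / 24727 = -778.49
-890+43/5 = -4407/5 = -881.40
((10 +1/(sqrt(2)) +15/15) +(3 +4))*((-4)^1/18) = -4 - sqrt(2)/9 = -4.16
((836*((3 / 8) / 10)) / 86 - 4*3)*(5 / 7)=-2859 / 344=-8.31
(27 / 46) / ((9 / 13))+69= 3213 / 46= 69.85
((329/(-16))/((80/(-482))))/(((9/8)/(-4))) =-79289/180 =-440.49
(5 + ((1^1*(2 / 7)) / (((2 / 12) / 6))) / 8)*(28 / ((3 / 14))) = 2464 / 3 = 821.33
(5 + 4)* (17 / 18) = 17 / 2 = 8.50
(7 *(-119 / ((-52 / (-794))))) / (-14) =47243 / 52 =908.52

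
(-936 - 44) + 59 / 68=-979.13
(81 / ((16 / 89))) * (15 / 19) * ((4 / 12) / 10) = 7209 / 608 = 11.86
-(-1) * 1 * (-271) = -271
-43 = -43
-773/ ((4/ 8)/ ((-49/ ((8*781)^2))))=0.00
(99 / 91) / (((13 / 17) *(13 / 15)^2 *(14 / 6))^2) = 0.61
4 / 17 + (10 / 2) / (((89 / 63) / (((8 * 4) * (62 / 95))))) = 2131628 / 28747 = 74.15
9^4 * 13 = 85293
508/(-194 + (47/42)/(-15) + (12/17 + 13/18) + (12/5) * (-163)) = -0.87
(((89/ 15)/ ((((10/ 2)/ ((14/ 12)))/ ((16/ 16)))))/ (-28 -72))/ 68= -623/ 3060000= -0.00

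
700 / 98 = 50 / 7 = 7.14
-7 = -7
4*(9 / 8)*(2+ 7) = 81 / 2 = 40.50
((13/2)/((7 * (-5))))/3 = -13/210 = -0.06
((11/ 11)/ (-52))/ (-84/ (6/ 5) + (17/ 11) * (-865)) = 11/ 804700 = 0.00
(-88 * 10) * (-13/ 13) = 880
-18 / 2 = -9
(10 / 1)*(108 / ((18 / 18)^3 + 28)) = 1080 / 29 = 37.24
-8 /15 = -0.53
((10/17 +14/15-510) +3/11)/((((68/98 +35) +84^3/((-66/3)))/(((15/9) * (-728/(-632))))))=6356380303/175285782783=0.04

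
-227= -227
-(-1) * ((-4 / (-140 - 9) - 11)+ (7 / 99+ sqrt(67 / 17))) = -160822 / 14751+ sqrt(1139) / 17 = -8.92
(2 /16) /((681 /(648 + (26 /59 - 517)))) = 2585 /107144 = 0.02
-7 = -7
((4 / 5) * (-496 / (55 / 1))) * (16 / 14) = -15872 / 1925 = -8.25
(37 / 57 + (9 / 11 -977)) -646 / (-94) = -28545452 / 29469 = -968.66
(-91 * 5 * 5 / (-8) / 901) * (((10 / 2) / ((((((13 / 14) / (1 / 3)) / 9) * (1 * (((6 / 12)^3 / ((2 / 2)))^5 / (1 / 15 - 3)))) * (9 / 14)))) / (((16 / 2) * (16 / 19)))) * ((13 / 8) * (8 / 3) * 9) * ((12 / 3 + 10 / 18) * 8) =-3912619110400 / 24327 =-160834427.20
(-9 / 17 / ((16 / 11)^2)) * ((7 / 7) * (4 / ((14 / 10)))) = -5445 / 7616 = -0.71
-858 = -858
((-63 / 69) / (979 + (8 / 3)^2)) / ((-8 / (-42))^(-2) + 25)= -3024 / 171669125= -0.00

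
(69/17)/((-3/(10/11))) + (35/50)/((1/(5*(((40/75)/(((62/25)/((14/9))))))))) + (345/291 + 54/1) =836948957/15182343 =55.13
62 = 62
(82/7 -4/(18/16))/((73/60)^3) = 4.53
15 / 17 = 0.88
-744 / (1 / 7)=-5208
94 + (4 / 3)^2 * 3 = 298 / 3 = 99.33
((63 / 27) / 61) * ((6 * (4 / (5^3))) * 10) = 112 / 1525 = 0.07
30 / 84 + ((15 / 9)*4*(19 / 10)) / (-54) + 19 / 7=3217 / 1134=2.84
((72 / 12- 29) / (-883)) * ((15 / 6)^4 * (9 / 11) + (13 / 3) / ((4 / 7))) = 480217 / 466224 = 1.03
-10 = -10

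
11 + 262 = 273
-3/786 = -1/262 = -0.00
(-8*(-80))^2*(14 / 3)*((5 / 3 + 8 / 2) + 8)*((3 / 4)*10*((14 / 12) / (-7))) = -293888000 / 9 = -32654222.22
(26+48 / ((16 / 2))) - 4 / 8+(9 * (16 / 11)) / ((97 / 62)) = 85077 / 2134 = 39.87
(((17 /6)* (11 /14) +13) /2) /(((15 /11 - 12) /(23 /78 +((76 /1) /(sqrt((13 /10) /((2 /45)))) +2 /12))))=-267311* sqrt(13) /95823 - 14069 /42588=-10.39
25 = 25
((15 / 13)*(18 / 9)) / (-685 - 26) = -10 / 3081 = -0.00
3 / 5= 0.60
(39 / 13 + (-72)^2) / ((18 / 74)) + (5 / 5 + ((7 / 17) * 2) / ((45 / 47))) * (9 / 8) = 43505909 / 2040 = 21326.43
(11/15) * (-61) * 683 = -458293/15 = -30552.87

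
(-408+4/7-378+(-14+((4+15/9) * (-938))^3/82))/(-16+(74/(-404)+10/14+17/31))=88866193195179776/724005675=122742398.66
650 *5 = 3250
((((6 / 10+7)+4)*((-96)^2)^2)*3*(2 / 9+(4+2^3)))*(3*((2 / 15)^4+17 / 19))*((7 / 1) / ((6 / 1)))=4031679209406464 / 35625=113169942720.18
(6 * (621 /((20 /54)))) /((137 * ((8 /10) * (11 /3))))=150903 /6028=25.03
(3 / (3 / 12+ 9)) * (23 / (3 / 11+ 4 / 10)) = 15180 / 1369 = 11.09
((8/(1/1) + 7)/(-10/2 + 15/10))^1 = -30/7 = -4.29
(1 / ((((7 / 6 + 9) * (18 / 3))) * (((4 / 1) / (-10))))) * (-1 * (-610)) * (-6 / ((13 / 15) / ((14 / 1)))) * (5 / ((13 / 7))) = 6523.67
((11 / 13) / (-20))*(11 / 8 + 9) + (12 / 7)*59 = 1466249 / 14560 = 100.70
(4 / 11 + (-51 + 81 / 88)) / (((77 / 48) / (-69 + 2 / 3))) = 256250 / 121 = 2117.77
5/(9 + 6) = 1/3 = 0.33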